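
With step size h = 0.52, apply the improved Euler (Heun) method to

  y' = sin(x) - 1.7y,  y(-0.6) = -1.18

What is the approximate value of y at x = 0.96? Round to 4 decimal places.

Heun: k1 = f(x_n, y_n); k2 = f(x_n + h, y_n + h·k1); y_{n+1} = y_n + (h/2)·(k1 + k2).
x=-0.600000, y=-1.180000:
  k1 = f(-0.600000, -1.180000) = 1.441358
  k2 = f(-0.080000, -0.430494) = 0.651925
  y ← -1.180000 + (0.52/2)·(1.441358 + 0.651925) = -0.635746
x=-0.080000, y=-0.635746:
  k1 = f(-0.080000, -0.635746) = 1.000854
  k2 = f(0.440000, -0.115302) = 0.621953
  y ← -0.635746 + (0.52/2)·(1.000854 + 0.621953) = -0.213817
x=0.440000, y=-0.213817:
  k1 = f(0.440000, -0.213817) = 0.789428
  k2 = f(0.960000, 0.196686) = 0.484826
  y ← -0.213817 + (0.52/2)·(0.789428 + 0.484826) = 0.117489
y(0.96) ≈ 0.1175

0.1175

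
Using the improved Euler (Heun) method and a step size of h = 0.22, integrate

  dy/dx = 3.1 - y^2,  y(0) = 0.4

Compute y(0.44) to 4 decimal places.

1.3030

Heun: k1 = f(x_n, y_n); k2 = f(x_n + h, y_n + h·k1); y_{n+1} = y_n + (h/2)·(k1 + k2).
x=0.000000, y=0.400000:
  k1 = f(0.000000, 0.400000) = 2.940000
  k2 = f(0.220000, 1.046800) = 2.004210
  y ← 0.400000 + (0.22/2)·(2.940000 + 2.004210) = 0.943863
x=0.220000, y=0.943863:
  k1 = f(0.220000, 0.943863) = 2.209122
  k2 = f(0.440000, 1.429870) = 1.055472
  y ← 0.943863 + (0.22/2)·(2.209122 + 1.055472) = 1.302968
y(0.44) ≈ 1.3030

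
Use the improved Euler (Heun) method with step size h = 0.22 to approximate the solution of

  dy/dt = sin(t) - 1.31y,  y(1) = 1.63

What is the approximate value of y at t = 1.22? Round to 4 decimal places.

Heun: k1 = f(t_n, y_n); k2 = f(t_n + h, y_n + h·k1); y_{n+1} = y_n + (h/2)·(k1 + k2).
t=1.000000, y=1.630000:
  k1 = f(1.000000, 1.630000) = -1.293829
  k2 = f(1.220000, 1.345358) = -0.823319
  y ← 1.630000 + (0.22/2)·(-1.293829 + (-0.823319)) = 1.397114
y(1.22) ≈ 1.3971

1.3971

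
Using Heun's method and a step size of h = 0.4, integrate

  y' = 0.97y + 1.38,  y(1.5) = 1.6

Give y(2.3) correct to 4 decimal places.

5.0494

Heun: k1 = f(t_n, y_n); k2 = f(t_n + h, y_n + h·k1); y_{n+1} = y_n + (h/2)·(k1 + k2).
t=1.500000, y=1.600000:
  k1 = f(1.500000, 1.600000) = 2.932000
  k2 = f(1.900000, 2.772800) = 4.069616
  y ← 1.600000 + (0.4/2)·(2.932000 + 4.069616) = 3.000323
t=1.900000, y=3.000323:
  k1 = f(1.900000, 3.000323) = 4.290314
  k2 = f(2.300000, 4.716449) = 5.954955
  y ← 3.000323 + (0.4/2)·(4.290314 + 5.954955) = 5.049377
y(2.3) ≈ 5.0494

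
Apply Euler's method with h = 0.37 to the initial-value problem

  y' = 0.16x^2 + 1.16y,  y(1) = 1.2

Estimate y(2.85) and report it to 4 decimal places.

8.8339

Euler: y_{n+1} = y_n + h·f(x_n, y_n).
x=1.000000, y=1.200000: f=1.552000 → y ← 1.200000 + 0.37·1.552000 = 1.774240
x=1.370000, y=1.774240: f=2.358422 → y ← 1.774240 + 0.37·2.358422 = 2.646856
x=1.740000, y=2.646856: f=3.554769 → y ← 2.646856 + 0.37·3.554769 = 3.962121
x=2.110000, y=3.962121: f=5.308396 → y ← 3.962121 + 0.37·5.308396 = 5.926228
x=2.480000, y=5.926228: f=7.858488 → y ← 5.926228 + 0.37·7.858488 = 8.833868
y(2.85) ≈ 8.8339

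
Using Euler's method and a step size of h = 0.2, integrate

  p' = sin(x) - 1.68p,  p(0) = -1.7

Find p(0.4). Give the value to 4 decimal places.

Euler: p_{n+1} = p_n + h·f(x_n, p_n).
x=0.000000, p=-1.700000: f=2.856000 → p ← -1.700000 + 0.2·2.856000 = -1.128800
x=0.200000, p=-1.128800: f=2.095053 → p ← -1.128800 + 0.2·2.095053 = -0.709789
p(0.4) ≈ -0.7098

-0.7098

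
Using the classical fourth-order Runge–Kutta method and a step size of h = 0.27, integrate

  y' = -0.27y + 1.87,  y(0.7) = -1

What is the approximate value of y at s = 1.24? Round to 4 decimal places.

RK4: k1 = f(s_n, y_n); k2 = f(s_n + h/2, y_n + (h/2)·k1); k3 = f(s_n + h/2, y_n + (h/2)·k2); k4 = f(s_n + h, y_n + h·k3); y_{n+1} = y_n + (h/6)·(k1 + 2k2 + 2k3 + k4).
s=0.700000, y=-1.000000:
  k1 = f(0.700000, -1.000000) = 2.140000
  k2 = f(0.835000, -0.711100) = 2.061997
  k3 = f(0.835000, -0.721630) = 2.064840
  k4 = f(0.970000, -0.442493) = 1.989473
  y ← -1.000000 + (0.27/6)·(k1 + 2k2 + 2k3 + k4) = -0.442758
s=0.970000, y=-0.442758:
  k1 = f(0.970000, -0.442758) = 1.989545
  k2 = f(1.105000, -0.174170) = 1.917026
  k3 = f(1.105000, -0.183960) = 1.919669
  k4 = f(1.240000, 0.075552) = 1.849601
  y ← -0.442758 + (0.27/6)·(k1 + 2k2 + 2k3 + k4) = 0.075306
y(1.24) ≈ 0.0753

0.0753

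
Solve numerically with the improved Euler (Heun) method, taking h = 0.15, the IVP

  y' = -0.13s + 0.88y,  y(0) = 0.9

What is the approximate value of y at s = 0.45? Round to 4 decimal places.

1.3211

Heun: k1 = f(s_n, y_n); k2 = f(s_n + h, y_n + h·k1); y_{n+1} = y_n + (h/2)·(k1 + k2).
s=0.000000, y=0.900000:
  k1 = f(0.000000, 0.900000) = 0.792000
  k2 = f(0.150000, 1.018800) = 0.877044
  y ← 0.900000 + (0.15/2)·(0.792000 + 0.877044) = 1.025178
s=0.150000, y=1.025178:
  k1 = f(0.150000, 1.025178) = 0.882657
  k2 = f(0.300000, 1.157577) = 0.979668
  y ← 1.025178 + (0.15/2)·(0.882657 + 0.979668) = 1.164853
s=0.300000, y=1.164853:
  k1 = f(0.300000, 1.164853) = 0.986070
  k2 = f(0.450000, 1.312763) = 1.096732
  y ← 1.164853 + (0.15/2)·(0.986070 + 1.096732) = 1.321063
y(0.45) ≈ 1.3211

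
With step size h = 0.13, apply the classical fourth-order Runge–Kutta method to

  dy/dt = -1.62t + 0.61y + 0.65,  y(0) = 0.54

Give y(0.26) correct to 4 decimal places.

0.7582

RK4: k1 = f(t_n, y_n); k2 = f(t_n + h/2, y_n + (h/2)·k1); k3 = f(t_n + h/2, y_n + (h/2)·k2); k4 = f(t_n + h, y_n + h·k3); y_{n+1} = y_n + (h/6)·(k1 + 2k2 + 2k3 + k4).
t=0.000000, y=0.540000:
  k1 = f(0.000000, 0.540000) = 0.979400
  k2 = f(0.065000, 0.603661) = 0.912933
  k3 = f(0.065000, 0.599341) = 0.910298
  k4 = f(0.130000, 0.658339) = 0.840987
  y ← 0.540000 + (0.13/6)·(k1 + 2k2 + 2k3 + k4) = 0.658448
t=0.130000, y=0.658448:
  k1 = f(0.130000, 0.658448) = 0.841054
  k2 = f(0.195000, 0.713117) = 0.769101
  k3 = f(0.195000, 0.708440) = 0.766248
  k4 = f(0.260000, 0.758061) = 0.691217
  y ← 0.658448 + (0.13/6)·(k1 + 2k2 + 2k3 + k4) = 0.758179
y(0.26) ≈ 0.7582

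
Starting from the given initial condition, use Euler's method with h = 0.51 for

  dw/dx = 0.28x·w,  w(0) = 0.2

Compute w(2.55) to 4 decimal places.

0.3868

Euler: w_{n+1} = w_n + h·f(x_n, w_n).
x=0.000000, w=0.200000: f=0.000000 → w ← 0.200000 + 0.51·0.000000 = 0.200000
x=0.510000, w=0.200000: f=0.028560 → w ← 0.200000 + 0.51·0.028560 = 0.214566
x=1.020000, w=0.214566: f=0.061280 → w ← 0.214566 + 0.51·0.061280 = 0.245818
x=1.530000, w=0.245818: f=0.105309 → w ← 0.245818 + 0.51·0.105309 = 0.299526
x=2.040000, w=0.299526: f=0.171089 → w ← 0.299526 + 0.51·0.171089 = 0.386781
w(2.55) ≈ 0.3868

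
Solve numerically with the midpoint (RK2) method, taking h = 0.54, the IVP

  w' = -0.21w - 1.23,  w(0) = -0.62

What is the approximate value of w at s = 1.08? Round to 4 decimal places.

Midpoint: k1 = f(s_n, w_n); k2 = f(s_n + h/2, w_n + (h/2)·k1); w_{n+1} = w_n + h·k2.
s=0.000000, w=-0.620000:
  k1 = f(0.000000, -0.620000) = -1.099800
  k2 = f(0.270000, -0.916946) = -1.037441
  w ← -0.620000 + 0.54·(-1.037441) = -1.180218
s=0.540000, w=-1.180218:
  k1 = f(0.540000, -1.180218) = -0.982154
  k2 = f(0.810000, -1.445400) = -0.926466
  w ← -1.180218 + 0.54·(-0.926466) = -1.680510
w(1.08) ≈ -1.6805

-1.6805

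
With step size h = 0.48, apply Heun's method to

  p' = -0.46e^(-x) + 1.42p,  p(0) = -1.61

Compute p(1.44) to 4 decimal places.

Heun: k1 = f(x_n, p_n); k2 = f(x_n + h, p_n + h·k1); p_{n+1} = p_n + (h/2)·(k1 + k2).
x=0.000000, p=-1.610000:
  k1 = f(0.000000, -1.610000) = -2.746200
  k2 = f(0.480000, -2.928176) = -4.442650
  p ← -1.610000 + (0.48/2)·(-2.746200 + (-4.442650)) = -3.335324
x=0.480000, p=-3.335324:
  k1 = f(0.480000, -3.335324) = -5.020801
  k2 = f(0.960000, -5.745308) = -8.334469
  p ← -3.335324 + (0.48/2)·(-5.020801 + (-8.334469)) = -6.540589
x=0.960000, p=-6.540589:
  k1 = f(0.960000, -6.540589) = -9.463767
  k2 = f(1.440000, -11.083197) = -15.847126
  p ← -6.540589 + (0.48/2)·(-9.463767 + (-15.847126)) = -12.615203
p(1.44) ≈ -12.6152

-12.6152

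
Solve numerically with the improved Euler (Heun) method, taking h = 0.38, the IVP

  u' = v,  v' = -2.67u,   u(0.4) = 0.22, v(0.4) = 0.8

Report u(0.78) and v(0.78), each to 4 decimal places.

0.4816, 0.4226

Heun on (u,v): k1 = f(t_n, state_n); k2 = f(t_n + h, state_n + h·k1); state_{n+1} = state_n + (h/2)·(k1 + k2).
0.400000: (0.220000, 0.800000)
  k1 = (0.800000, -0.587400)
  predictor → (0.524000, 0.576788)
  k2 = (0.576788, -1.399080)
  → (0.481590, 0.422569)
(u(0.78), v(0.78)) ≈ (0.4816, 0.4226)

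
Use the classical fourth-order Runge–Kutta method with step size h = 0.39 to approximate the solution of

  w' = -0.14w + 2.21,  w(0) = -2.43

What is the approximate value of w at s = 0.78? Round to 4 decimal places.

-0.5456

RK4: k1 = f(s_n, w_n); k2 = f(s_n + h/2, w_n + (h/2)·k1); k3 = f(s_n + h/2, w_n + (h/2)·k2); k4 = f(s_n + h, w_n + h·k3); w_{n+1} = w_n + (h/6)·(k1 + 2k2 + 2k3 + k4).
s=0.000000, w=-2.430000:
  k1 = f(0.000000, -2.430000) = 2.550200
  k2 = f(0.195000, -1.932711) = 2.480580
  k3 = f(0.195000, -1.946287) = 2.482480
  k4 = f(0.390000, -1.461833) = 2.414657
  w ← -2.430000 + (0.39/6)·(k1 + 2k2 + 2k3 + k4) = -1.462087
s=0.390000, w=-1.462087:
  k1 = f(0.390000, -1.462087) = 2.414692
  k2 = f(0.585000, -0.991222) = 2.348771
  k3 = f(0.585000, -1.004076) = 2.350571
  k4 = f(0.780000, -0.545364) = 2.286351
  w ← -1.462087 + (0.39/6)·(k1 + 2k2 + 2k3 + k4) = -0.545604
w(0.78) ≈ -0.5456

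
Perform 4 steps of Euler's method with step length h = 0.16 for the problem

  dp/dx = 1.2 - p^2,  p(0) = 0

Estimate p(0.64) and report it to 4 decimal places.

Euler: p_{n+1} = p_n + h·f(x_n, p_n).
x=0.000000, p=0.000000: f=1.200000 → p ← 0.000000 + 0.16·1.200000 = 0.192000
x=0.160000, p=0.192000: f=1.163136 → p ← 0.192000 + 0.16·1.163136 = 0.378102
x=0.320000, p=0.378102: f=1.057039 → p ← 0.378102 + 0.16·1.057039 = 0.547228
x=0.480000, p=0.547228: f=0.900542 → p ← 0.547228 + 0.16·0.900542 = 0.691315
p(0.64) ≈ 0.6913

0.6913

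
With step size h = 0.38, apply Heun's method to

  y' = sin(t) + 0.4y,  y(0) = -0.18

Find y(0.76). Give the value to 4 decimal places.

Heun: k1 = f(t_n, y_n); k2 = f(t_n + h, y_n + h·k1); y_{n+1} = y_n + (h/2)·(k1 + k2).
t=0.000000, y=-0.180000:
  k1 = f(0.000000, -0.180000) = -0.072000
  k2 = f(0.380000, -0.207360) = 0.287976
  y ← -0.180000 + (0.38/2)·(-0.072000 + 0.287976) = -0.138964
t=0.380000, y=-0.138964:
  k1 = f(0.380000, -0.138964) = 0.315335
  k2 = f(0.760000, -0.019137) = 0.681267
  y ← -0.138964 + (0.38/2)·(0.315335 + 0.681267) = 0.050390
y(0.76) ≈ 0.0504

0.0504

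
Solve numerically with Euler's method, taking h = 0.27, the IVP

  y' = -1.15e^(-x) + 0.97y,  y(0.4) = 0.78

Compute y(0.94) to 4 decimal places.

0.8205

Euler: y_{n+1} = y_n + h·f(x_n, y_n).
x=0.400000, y=0.780000: f=-0.014268 → y ← 0.780000 + 0.27·(-0.014268) = 0.776148
x=0.670000, y=0.776148: f=0.164398 → y ← 0.776148 + 0.27·0.164398 = 0.820535
y(0.94) ≈ 0.8205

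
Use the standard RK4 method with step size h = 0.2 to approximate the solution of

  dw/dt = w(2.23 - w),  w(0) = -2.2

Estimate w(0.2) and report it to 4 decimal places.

RK4: k1 = f(t_n, w_n); k2 = f(t_n + h/2, w_n + (h/2)·k1); k3 = f(t_n + h/2, w_n + (h/2)·k2); k4 = f(t_n + h, w_n + h·k3); w_{n+1} = w_n + (h/6)·(k1 + 2k2 + 2k3 + k4).
t=0.000000, w=-2.200000:
  k1 = f(0.000000, -2.200000) = -9.746000
  k2 = f(0.100000, -3.174600) = -17.157443
  k3 = f(0.100000, -3.915744) = -24.065163
  k4 = f(0.200000, -7.013033) = -64.821690
  w ← -2.200000 + (0.2/6)·(k1 + 2k2 + 2k3 + k4) = -7.433763
w(0.2) ≈ -7.4338

-7.4338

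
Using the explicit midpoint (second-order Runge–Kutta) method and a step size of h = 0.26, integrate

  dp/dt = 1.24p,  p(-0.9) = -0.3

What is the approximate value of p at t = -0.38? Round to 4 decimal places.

Midpoint: k1 = f(t_n, p_n); k2 = f(t_n + h/2, p_n + (h/2)·k1); p_{n+1} = p_n + h·k2.
t=-0.900000, p=-0.300000:
  k1 = f(-0.900000, -0.300000) = -0.372000
  k2 = f(-0.770000, -0.348360) = -0.431966
  p ← -0.300000 + 0.26·(-0.431966) = -0.412311
t=-0.640000, p=-0.412311:
  k1 = f(-0.640000, -0.412311) = -0.511266
  k2 = f(-0.510000, -0.478776) = -0.593682
  p ← -0.412311 + 0.26·(-0.593682) = -0.566669
p(-0.38) ≈ -0.5667

-0.5667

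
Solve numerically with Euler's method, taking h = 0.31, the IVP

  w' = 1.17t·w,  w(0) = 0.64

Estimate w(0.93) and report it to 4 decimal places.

0.8721

Euler: w_{n+1} = w_n + h·f(t_n, w_n).
t=0.000000, w=0.640000: f=0.000000 → w ← 0.640000 + 0.31·0.000000 = 0.640000
t=0.310000, w=0.640000: f=0.232128 → w ← 0.640000 + 0.31·0.232128 = 0.711960
t=0.620000, w=0.711960: f=0.516456 → w ← 0.711960 + 0.31·0.516456 = 0.872061
w(0.93) ≈ 0.8721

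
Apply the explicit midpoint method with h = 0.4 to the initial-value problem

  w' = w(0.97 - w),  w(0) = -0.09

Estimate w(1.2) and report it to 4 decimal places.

Midpoint: k1 = f(x_n, w_n); k2 = f(x_n + h/2, w_n + (h/2)·k1); w_{n+1} = w_n + h·k2.
x=0.000000, w=-0.090000:
  k1 = f(0.000000, -0.090000) = -0.095400
  k2 = f(0.200000, -0.109080) = -0.117706
  w ← -0.090000 + 0.4·(-0.117706) = -0.137082
x=0.400000, w=-0.137082:
  k1 = f(0.400000, -0.137082) = -0.151762
  k2 = f(0.600000, -0.167435) = -0.190446
  w ← -0.137082 + 0.4·(-0.190446) = -0.213261
x=0.800000, w=-0.213261:
  k1 = f(0.800000, -0.213261) = -0.252343
  k2 = f(1.000000, -0.263729) = -0.325371
  w ← -0.213261 + 0.4·(-0.325371) = -0.343409
w(1.2) ≈ -0.3434

-0.3434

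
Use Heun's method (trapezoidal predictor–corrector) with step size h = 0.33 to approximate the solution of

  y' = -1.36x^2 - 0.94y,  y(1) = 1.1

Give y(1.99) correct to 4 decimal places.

Heun: k1 = f(x_n, y_n); k2 = f(x_n + h, y_n + h·k1); y_{n+1} = y_n + (h/2)·(k1 + k2).
x=1.000000, y=1.100000:
  k1 = f(1.000000, 1.100000) = -2.394000
  k2 = f(1.330000, 0.309980) = -2.697085
  y ← 1.100000 + (0.33/2)·(-2.394000 + (-2.697085)) = 0.259971
x=1.330000, y=0.259971:
  k1 = f(1.330000, 0.259971) = -2.650077
  k2 = f(1.660000, -0.614554) = -3.169935
  y ← 0.259971 + (0.33/2)·(-2.650077 + (-3.169935)) = -0.700331
x=1.660000, y=-0.700331:
  k1 = f(1.660000, -0.700331) = -3.089305
  k2 = f(1.990000, -1.719802) = -3.769123
  y ← -0.700331 + (0.33/2)·(-3.089305 + (-3.769123)) = -1.831971
y(1.99) ≈ -1.8320

-1.8320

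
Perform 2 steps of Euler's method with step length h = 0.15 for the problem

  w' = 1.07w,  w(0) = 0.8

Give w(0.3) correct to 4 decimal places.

1.0774

Euler: w_{n+1} = w_n + h·f(x_n, w_n).
x=0.000000, w=0.800000: f=0.856000 → w ← 0.800000 + 0.15·0.856000 = 0.928400
x=0.150000, w=0.928400: f=0.993388 → w ← 0.928400 + 0.15·0.993388 = 1.077408
w(0.3) ≈ 1.0774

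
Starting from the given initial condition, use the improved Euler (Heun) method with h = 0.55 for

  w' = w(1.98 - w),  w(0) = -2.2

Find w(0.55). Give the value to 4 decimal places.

Heun: k1 = f(x_n, w_n); k2 = f(x_n + h, w_n + h·k1); w_{n+1} = w_n + (h/2)·(k1 + k2).
x=0.000000, w=-2.200000:
  k1 = f(0.000000, -2.200000) = -9.196000
  k2 = f(0.550000, -7.257800) = -67.046105
  w ← -2.200000 + (0.55/2)·(-9.196000 + (-67.046105)) = -23.166579
w(0.55) ≈ -23.1666

-23.1666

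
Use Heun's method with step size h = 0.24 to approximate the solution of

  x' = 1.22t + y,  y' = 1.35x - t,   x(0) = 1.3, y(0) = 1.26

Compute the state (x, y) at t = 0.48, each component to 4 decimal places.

2.2605, 2.2395

Heun on (x,y): k1 = f(t_n, state_n); k2 = f(t_n + h, state_n + h·k1); state_{n+1} = state_n + (h/2)·(k1 + k2).
0.000000: (1.300000, 1.260000)
  k1 = (1.260000, 1.755000)
  predictor → (1.602400, 1.681200)
  k2 = (1.974000, 1.923240)
  → (1.688080, 1.701389)
0.240000: (1.688080, 1.701389)
  k1 = (1.994189, 2.038908)
  predictor → (2.166685, 2.190727)
  k2 = (2.776327, 2.445025)
  → (2.260542, 2.239461)
(x(0.48), y(0.48)) ≈ (2.2605, 2.2395)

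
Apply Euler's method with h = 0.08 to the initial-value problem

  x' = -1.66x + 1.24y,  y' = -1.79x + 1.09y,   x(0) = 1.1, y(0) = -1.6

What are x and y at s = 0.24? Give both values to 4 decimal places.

Euler on (x,y): x_{n+1} = x_n + h·x', y_{n+1} = y_n + h·y'.
0.000000: (1.100000, -1.600000); f=(-3.810000, -3.713000) → (0.795200, -1.897040)
0.080000: (0.795200, -1.897040); f=(-3.672362, -3.491182) → (0.501411, -2.176335)
0.160000: (0.501411, -2.176335); f=(-3.530997, -3.269730) → (0.218931, -2.437913)
(x(0.24), y(0.24)) ≈ (0.2189, -2.4379)

0.2189, -2.4379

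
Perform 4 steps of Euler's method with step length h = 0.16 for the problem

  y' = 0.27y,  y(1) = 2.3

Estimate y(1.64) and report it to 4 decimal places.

2.7239

Euler: y_{n+1} = y_n + h·f(t_n, y_n).
t=1.000000, y=2.300000: f=0.621000 → y ← 2.300000 + 0.16·0.621000 = 2.399360
t=1.160000, y=2.399360: f=0.647827 → y ← 2.399360 + 0.16·0.647827 = 2.503012
t=1.320000, y=2.503012: f=0.675813 → y ← 2.503012 + 0.16·0.675813 = 2.611142
t=1.480000, y=2.611142: f=0.705008 → y ← 2.611142 + 0.16·0.705008 = 2.723944
y(1.64) ≈ 2.7239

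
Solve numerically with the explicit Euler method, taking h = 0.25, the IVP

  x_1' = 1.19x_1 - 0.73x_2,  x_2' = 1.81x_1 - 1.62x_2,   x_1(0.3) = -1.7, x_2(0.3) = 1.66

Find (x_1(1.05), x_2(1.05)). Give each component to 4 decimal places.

Euler on (x_1,x_2): x_1_{n+1} = x_1_n + h·x_1', x_2_{n+1} = x_2_n + h·x_2'.
0.300000: (-1.700000, 1.660000); f=(-3.234800, -5.766200) → (-2.508700, 0.218450)
0.550000: (-2.508700, 0.218450); f=(-3.144821, -4.894636) → (-3.294905, -1.005209)
0.800000: (-3.294905, -1.005209); f=(-3.187135, -4.335340) → (-4.091689, -2.089044)
(x_1(1.05), x_2(1.05)) ≈ (-4.0917, -2.0890)

-4.0917, -2.0890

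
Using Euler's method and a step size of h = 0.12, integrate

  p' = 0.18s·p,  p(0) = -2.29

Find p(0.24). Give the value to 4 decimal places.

Euler: p_{n+1} = p_n + h·f(s_n, p_n).
s=0.000000, p=-2.290000: f=0.000000 → p ← -2.290000 + 0.12·0.000000 = -2.290000
s=0.120000, p=-2.290000: f=-0.049464 → p ← -2.290000 + 0.12·(-0.049464) = -2.295936
p(0.24) ≈ -2.2959

-2.2959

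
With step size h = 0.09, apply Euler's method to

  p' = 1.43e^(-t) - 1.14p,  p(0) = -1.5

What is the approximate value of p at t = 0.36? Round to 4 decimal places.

-0.5904

Euler: p_{n+1} = p_n + h·f(t_n, p_n).
t=0.000000, p=-1.500000: f=3.140000 → p ← -1.500000 + 0.09·3.140000 = -1.217400
t=0.090000, p=-1.217400: f=2.694758 → p ← -1.217400 + 0.09·2.694758 = -0.974872
t=0.180000, p=-0.974872: f=2.305790 → p ← -0.974872 + 0.09·2.305790 = -0.767351
t=0.270000, p=-0.767351: f=1.966412 → p ← -0.767351 + 0.09·1.966412 = -0.590374
p(0.36) ≈ -0.5904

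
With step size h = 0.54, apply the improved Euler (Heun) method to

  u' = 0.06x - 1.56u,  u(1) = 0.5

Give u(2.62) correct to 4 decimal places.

Heun: k1 = f(x_n, u_n); k2 = f(x_n + h, u_n + h·k1); u_{n+1} = u_n + (h/2)·(k1 + k2).
x=1.000000, u=0.500000:
  k1 = f(1.000000, 0.500000) = -0.720000
  k2 = f(1.540000, 0.111200) = -0.081072
  u ← 0.500000 + (0.54/2)·(-0.720000 + (-0.081072)) = 0.283711
x=1.540000, u=0.283711:
  k1 = f(1.540000, 0.283711) = -0.350188
  k2 = f(2.080000, 0.094609) = -0.022790
  u ← 0.283711 + (0.54/2)·(-0.350188 + (-0.022790)) = 0.183006
x=2.080000, u=0.183006:
  k1 = f(2.080000, 0.183006) = -0.160690
  k2 = f(2.620000, 0.096234) = 0.007075
  u ← 0.183006 + (0.54/2)·(-0.160690 + 0.007075) = 0.141530
u(2.62) ≈ 0.1415

0.1415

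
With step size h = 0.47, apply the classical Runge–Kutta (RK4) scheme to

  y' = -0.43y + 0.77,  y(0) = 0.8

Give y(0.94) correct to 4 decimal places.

RK4: k1 = f(x_n, y_n); k2 = f(x_n + h/2, y_n + (h/2)·k1); k3 = f(x_n + h/2, y_n + (h/2)·k2); k4 = f(x_n + h, y_n + h·k3); y_{n+1} = y_n + (h/6)·(k1 + 2k2 + 2k3 + k4).
x=0.000000, y=0.800000:
  k1 = f(0.000000, 0.800000) = 0.426000
  k2 = f(0.235000, 0.900110) = 0.382953
  k3 = f(0.235000, 0.889994) = 0.387303
  k4 = f(0.470000, 0.982032) = 0.347726
  y ← 0.800000 + (0.47/6)·(k1 + 2k2 + 2k3 + k4) = 0.981282
x=0.470000, y=0.981282:
  k1 = f(0.470000, 0.981282) = 0.348049
  k2 = f(0.705000, 1.063073) = 0.312878
  k3 = f(0.705000, 1.054808) = 0.316432
  k4 = f(0.940000, 1.130005) = 0.284098
  y ← 0.981282 + (0.47/6)·(k1 + 2k2 + 2k3 + k4) = 1.129392
y(0.94) ≈ 1.1294

1.1294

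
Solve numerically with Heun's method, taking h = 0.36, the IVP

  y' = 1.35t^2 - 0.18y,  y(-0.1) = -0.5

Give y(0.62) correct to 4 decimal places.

-0.3130

Heun: k1 = f(t_n, y_n); k2 = f(t_n + h, y_n + h·k1); y_{n+1} = y_n + (h/2)·(k1 + k2).
t=-0.100000, y=-0.500000:
  k1 = f(-0.100000, -0.500000) = 0.103500
  k2 = f(0.260000, -0.462740) = 0.174553
  y ← -0.500000 + (0.36/2)·(0.103500 + 0.174553) = -0.449950
t=0.260000, y=-0.449950:
  k1 = f(0.260000, -0.449950) = 0.172251
  k2 = f(0.620000, -0.387940) = 0.588769
  y ← -0.449950 + (0.36/2)·(0.172251 + 0.588769) = -0.312967
y(0.62) ≈ -0.3130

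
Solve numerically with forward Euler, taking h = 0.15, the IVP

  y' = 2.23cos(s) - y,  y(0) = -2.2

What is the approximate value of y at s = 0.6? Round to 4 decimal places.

Euler: y_{n+1} = y_n + h·f(s_n, y_n).
s=0.000000, y=-2.200000: f=4.430000 → y ← -2.200000 + 0.15·4.430000 = -1.535500
s=0.150000, y=-1.535500: f=3.740460 → y ← -1.535500 + 0.15·3.740460 = -0.974431
s=0.300000, y=-0.974431: f=3.104831 → y ← -0.974431 + 0.15·3.104831 = -0.508706
s=0.450000, y=-0.508706: f=2.516703 → y ← -0.508706 + 0.15·2.516703 = -0.131201
y(0.6) ≈ -0.1312

-0.1312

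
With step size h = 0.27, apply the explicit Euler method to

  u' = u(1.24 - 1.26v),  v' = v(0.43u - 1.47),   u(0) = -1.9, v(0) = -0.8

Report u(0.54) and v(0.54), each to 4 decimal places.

Euler on (u,v): u_{n+1} = u_n + h·u', v_{n+1} = v_n + h·v'.
0.000000: (-1.900000, -0.800000); f=(-4.271200, 1.829600) → (-3.053224, -0.306008)
0.270000: (-3.053224, -0.306008); f=(-4.963230, 0.851585) → (-4.393296, -0.076080)
(u(0.54), v(0.54)) ≈ (-4.3933, -0.0761)

-4.3933, -0.0761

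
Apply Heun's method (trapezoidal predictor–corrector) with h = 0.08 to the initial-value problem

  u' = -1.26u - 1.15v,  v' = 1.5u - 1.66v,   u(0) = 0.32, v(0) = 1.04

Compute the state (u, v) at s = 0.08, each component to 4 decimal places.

Heun on (u,v): k1 = f(s_n, state_n); k2 = f(s_n + h, state_n + h·k1); state_{n+1} = state_n + (h/2)·(k1 + k2).
0.000000: (0.320000, 1.040000)
  k1 = (-1.599200, -1.246400)
  predictor → (0.192064, 0.940288)
  k2 = (-1.323332, -1.272782)
  → (0.203099, 0.939233)
(u(0.08), v(0.08)) ≈ (0.2031, 0.9392)

0.2031, 0.9392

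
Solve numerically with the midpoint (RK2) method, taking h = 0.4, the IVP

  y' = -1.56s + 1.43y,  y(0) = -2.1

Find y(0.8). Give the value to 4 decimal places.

Midpoint: k1 = f(s_n, y_n); k2 = f(s_n + h/2, y_n + (h/2)·k1); y_{n+1} = y_n + h·k2.
s=0.000000, y=-2.100000:
  k1 = f(0.000000, -2.100000) = -3.003000
  k2 = f(0.200000, -2.700600) = -4.173858
  y ← -2.100000 + 0.4·(-4.173858) = -3.769543
s=0.400000, y=-3.769543:
  k1 = f(0.400000, -3.769543) = -6.014447
  k2 = f(0.600000, -4.972433) = -8.046579
  y ← -3.769543 + 0.4·(-8.046579) = -6.988175
y(0.8) ≈ -6.9882

-6.9882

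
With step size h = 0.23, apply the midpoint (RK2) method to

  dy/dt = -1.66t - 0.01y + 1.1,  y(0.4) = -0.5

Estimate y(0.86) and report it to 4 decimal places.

-0.4730

Midpoint: k1 = f(t_n, y_n); k2 = f(t_n + h/2, y_n + (h/2)·k1); y_{n+1} = y_n + h·k2.
t=0.400000, y=-0.500000:
  k1 = f(0.400000, -0.500000) = 0.441000
  k2 = f(0.515000, -0.449285) = 0.249593
  y ← -0.500000 + 0.23·0.249593 = -0.442594
t=0.630000, y=-0.442594:
  k1 = f(0.630000, -0.442594) = 0.058626
  k2 = f(0.745000, -0.435852) = -0.132341
  y ← -0.442594 + 0.23·(-0.132341) = -0.473032
y(0.86) ≈ -0.4730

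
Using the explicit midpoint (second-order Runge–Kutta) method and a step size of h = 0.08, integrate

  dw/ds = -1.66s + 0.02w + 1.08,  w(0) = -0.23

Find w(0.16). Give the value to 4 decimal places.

-0.0789

Midpoint: k1 = f(s_n, w_n); k2 = f(s_n + h/2, w_n + (h/2)·k1); w_{n+1} = w_n + h·k2.
s=0.000000, w=-0.230000:
  k1 = f(0.000000, -0.230000) = 1.075400
  k2 = f(0.040000, -0.186984) = 1.009860
  w ← -0.230000 + 0.08·1.009860 = -0.149211
s=0.080000, w=-0.149211:
  k1 = f(0.080000, -0.149211) = 0.944216
  k2 = f(0.120000, -0.111443) = 0.878571
  w ← -0.149211 + 0.08·0.878571 = -0.078925
w(0.16) ≈ -0.0789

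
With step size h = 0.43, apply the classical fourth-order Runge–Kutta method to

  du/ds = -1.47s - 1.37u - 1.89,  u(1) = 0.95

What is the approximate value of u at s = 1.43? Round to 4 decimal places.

RK4: k1 = f(s_n, u_n); k2 = f(s_n + h/2, u_n + (h/2)·k1); k3 = f(s_n + h/2, u_n + (h/2)·k2); k4 = f(s_n + h, u_n + h·k3); u_{n+1} = u_n + (h/6)·(k1 + 2k2 + 2k3 + k4).
s=1.000000, u=0.950000:
  k1 = f(1.000000, 0.950000) = -4.661500
  k2 = f(1.215000, -0.052223) = -3.604505
  k3 = f(1.215000, 0.175031) = -3.915843
  k4 = f(1.430000, -0.733812) = -2.986777
  u ← 0.950000 + (0.43/6)·(k1 + 2k2 + 2k3 + k4) = -0.676043
u(1.43) ≈ -0.6760

-0.6760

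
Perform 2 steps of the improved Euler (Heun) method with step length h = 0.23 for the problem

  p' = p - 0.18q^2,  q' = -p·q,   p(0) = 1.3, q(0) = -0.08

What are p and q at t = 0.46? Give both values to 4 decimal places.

2.0519, -0.0386

Heun on (p,q): k1 = f(t_n, state_n); k2 = f(t_n + h, state_n + h·k1); state_{n+1} = state_n + (h/2)·(k1 + k2).
0.000000: (1.300000, -0.080000)
  k1 = (1.298848, 0.104000)
  predictor → (1.598735, -0.056080)
  k2 = (1.598169, 0.089657)
  → (1.633157, -0.057729)
0.230000: (1.633157, -0.057729)
  k1 = (1.632557, 0.094281)
  predictor → (2.008645, -0.036045)
  k2 = (2.008411, 0.072401)
  → (2.051868, -0.038561)
(p(0.46), q(0.46)) ≈ (2.0519, -0.0386)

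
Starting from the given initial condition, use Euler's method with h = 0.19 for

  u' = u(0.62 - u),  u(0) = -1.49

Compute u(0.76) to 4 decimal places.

Euler: u_{n+1} = u_n + h·f(x_n, u_n).
x=0.000000, u=-1.490000: f=-3.143900 → u ← -1.490000 + 0.19·(-3.143900) = -2.087341
x=0.190000, u=-2.087341: f=-5.651144 → u ← -2.087341 + 0.19·(-5.651144) = -3.161058
x=0.380000, u=-3.161058: f=-11.952146 → u ← -3.161058 + 0.19·(-11.952146) = -5.431966
x=0.570000, u=-5.431966: f=-32.874074 → u ← -5.431966 + 0.19·(-32.874074) = -11.678040
u(0.76) ≈ -11.6780

-11.6780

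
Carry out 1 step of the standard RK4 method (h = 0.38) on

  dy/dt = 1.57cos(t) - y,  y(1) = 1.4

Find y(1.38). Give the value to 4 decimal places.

1.1352

RK4: k1 = f(t_n, y_n); k2 = f(t_n + h/2, y_n + (h/2)·k1); k3 = f(t_n + h/2, y_n + (h/2)·k2); k4 = f(t_n + h, y_n + h·k3); y_{n+1} = y_n + (h/6)·(k1 + 2k2 + 2k3 + k4).
t=1.000000, y=1.400000:
  k1 = f(1.000000, 1.400000) = -0.551725
  k2 = f(1.190000, 1.295172) = -0.711666
  k3 = f(1.190000, 1.264783) = -0.681277
  k4 = f(1.380000, 1.141115) = -0.843378
  y ← 1.400000 + (0.38/6)·(k1 + 2k2 + 2k3 + k4) = 1.135204
y(1.38) ≈ 1.1352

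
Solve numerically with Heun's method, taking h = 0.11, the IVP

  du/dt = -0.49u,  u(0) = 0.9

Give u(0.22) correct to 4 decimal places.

0.8081

Heun: k1 = f(t_n, u_n); k2 = f(t_n + h, u_n + h·k1); u_{n+1} = u_n + (h/2)·(k1 + k2).
t=0.000000, u=0.900000:
  k1 = f(0.000000, 0.900000) = -0.441000
  k2 = f(0.110000, 0.851490) = -0.417230
  u ← 0.900000 + (0.11/2)·(-0.441000 + (-0.417230)) = 0.852797
t=0.110000, u=0.852797:
  k1 = f(0.110000, 0.852797) = -0.417871
  k2 = f(0.220000, 0.806832) = -0.395347
  u ← 0.852797 + (0.11/2)·(-0.417871 + (-0.395347)) = 0.808070
u(0.22) ≈ 0.8081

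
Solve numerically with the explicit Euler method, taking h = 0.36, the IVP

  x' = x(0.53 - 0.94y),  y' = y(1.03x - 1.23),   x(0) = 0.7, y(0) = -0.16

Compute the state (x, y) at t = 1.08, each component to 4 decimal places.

Euler on (x,y): x_{n+1} = x_n + h·x', y_{n+1} = y_n + h·y'.
0.000000: (0.700000, -0.160000); f=(0.476280, 0.081440) → (0.871461, -0.130682)
0.360000: (0.871461, -0.130682); f=(0.568925, 0.043438) → (1.076274, -0.115044)
0.720000: (1.076274, -0.115044); f=(0.686815, 0.013971) → (1.323527, -0.110014)
(x(1.08), y(1.08)) ≈ (1.3235, -0.1100)

1.3235, -0.1100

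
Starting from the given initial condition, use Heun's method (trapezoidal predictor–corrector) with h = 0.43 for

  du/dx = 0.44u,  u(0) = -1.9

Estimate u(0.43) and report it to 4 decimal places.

Heun: k1 = f(x_n, u_n); k2 = f(x_n + h, u_n + h·k1); u_{n+1} = u_n + (h/2)·(k1 + k2).
x=0.000000, u=-1.900000:
  k1 = f(0.000000, -1.900000) = -0.836000
  k2 = f(0.430000, -2.259480) = -0.994171
  u ← -1.900000 + (0.43/2)·(-0.836000 + (-0.994171)) = -2.293487
u(0.43) ≈ -2.2935

-2.2935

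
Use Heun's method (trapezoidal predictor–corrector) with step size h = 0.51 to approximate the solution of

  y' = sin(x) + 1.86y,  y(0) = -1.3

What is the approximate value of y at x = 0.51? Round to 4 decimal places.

-2.9936

Heun: k1 = f(x_n, y_n); k2 = f(x_n + h, y_n + h·k1); y_{n+1} = y_n + (h/2)·(k1 + k2).
x=0.000000, y=-1.300000:
  k1 = f(0.000000, -1.300000) = -2.418000
  k2 = f(0.510000, -2.533180) = -4.223538
  y ← -1.300000 + (0.51/2)·(-2.418000 + (-4.223538)) = -2.993592
y(0.51) ≈ -2.9936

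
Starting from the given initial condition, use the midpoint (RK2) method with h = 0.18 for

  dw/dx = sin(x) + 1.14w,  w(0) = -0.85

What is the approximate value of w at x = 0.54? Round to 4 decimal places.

Midpoint: k1 = f(x_n, w_n); k2 = f(x_n + h/2, w_n + (h/2)·k1); w_{n+1} = w_n + h·k2.
x=0.000000, w=-0.850000:
  k1 = f(0.000000, -0.850000) = -0.969000
  k2 = f(0.090000, -0.937210) = -0.978541
  w ← -0.850000 + 0.18·(-0.978541) = -1.026137
x=0.180000, w=-1.026137:
  k1 = f(0.180000, -1.026137) = -0.990767
  k2 = f(0.270000, -1.115306) = -1.004718
  w ← -1.026137 + 0.18·(-1.004718) = -1.206987
x=0.360000, w=-1.206987:
  k1 = f(0.360000, -1.206987) = -1.023690
  k2 = f(0.450000, -1.299119) = -1.046030
  w ← -1.206987 + 0.18·(-1.046030) = -1.395272
w(0.54) ≈ -1.3953

-1.3953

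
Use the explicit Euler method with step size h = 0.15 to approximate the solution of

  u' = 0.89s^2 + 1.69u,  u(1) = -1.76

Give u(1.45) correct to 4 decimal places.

Euler: u_{n+1} = u_n + h·f(s_n, u_n).
s=1.000000, u=-1.760000: f=-2.084400 → u ← -1.760000 + 0.15·(-2.084400) = -2.072660
s=1.150000, u=-2.072660: f=-2.325770 → u ← -2.072660 + 0.15·(-2.325770) = -2.421526
s=1.300000, u=-2.421526: f=-2.588278 → u ← -2.421526 + 0.15·(-2.588278) = -2.809767
u(1.45) ≈ -2.8098

-2.8098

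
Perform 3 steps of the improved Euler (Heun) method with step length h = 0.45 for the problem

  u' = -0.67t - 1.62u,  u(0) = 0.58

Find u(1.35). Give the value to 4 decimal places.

Heun: k1 = f(t_n, u_n); k2 = f(t_n + h, u_n + h·k1); u_{n+1} = u_n + (h/2)·(k1 + k2).
t=0.000000, u=0.580000:
  k1 = f(0.000000, 0.580000) = -0.939600
  k2 = f(0.450000, 0.157180) = -0.556132
  u ← 0.580000 + (0.45/2)·(-0.939600 + (-0.556132)) = 0.243460
t=0.450000, u=0.243460:
  k1 = f(0.450000, 0.243460) = -0.695906
  k2 = f(0.900000, -0.069697) = -0.490090
  u ← 0.243460 + (0.45/2)·(-0.695906 + (-0.490090)) = -0.023389
t=0.900000, u=-0.023389:
  k1 = f(0.900000, -0.023389) = -0.565110
  k2 = f(1.350000, -0.277688) = -0.454645
  u ← -0.023389 + (0.45/2)·(-0.565110 + (-0.454645)) = -0.252834
u(1.35) ≈ -0.2528

-0.2528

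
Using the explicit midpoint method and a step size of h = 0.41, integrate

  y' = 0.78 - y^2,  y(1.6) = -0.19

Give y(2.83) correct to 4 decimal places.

Midpoint: k1 = f(t_n, y_n); k2 = f(t_n + h/2, y_n + (h/2)·k1); y_{n+1} = y_n + h·k2.
t=1.600000, y=-0.190000:
  k1 = f(1.600000, -0.190000) = 0.743900
  k2 = f(1.805000, -0.037501) = 0.778594
  y ← -0.190000 + 0.41·0.778594 = 0.129223
t=2.010000, y=0.129223:
  k1 = f(2.010000, 0.129223) = 0.763301
  k2 = f(2.215000, 0.285700) = 0.698375
  y ← 0.129223 + 0.41·0.698375 = 0.415557
t=2.420000, y=0.415557:
  k1 = f(2.420000, 0.415557) = 0.607312
  k2 = f(2.625000, 0.540056) = 0.488339
  y ← 0.415557 + 0.41·0.488339 = 0.615776
y(2.83) ≈ 0.6158

0.6158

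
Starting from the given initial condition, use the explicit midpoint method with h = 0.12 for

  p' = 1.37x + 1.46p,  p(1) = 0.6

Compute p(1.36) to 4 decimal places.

Midpoint: k1 = f(x_n, p_n); k2 = f(x_n + h/2, p_n + (h/2)·k1); p_{n+1} = p_n + h·k2.
x=1.000000, p=0.600000:
  k1 = f(1.000000, 0.600000) = 2.246000
  k2 = f(1.060000, 0.734760) = 2.524950
  p ← 0.600000 + 0.12·2.524950 = 0.902994
x=1.120000, p=0.902994:
  k1 = f(1.120000, 0.902994) = 2.852771
  k2 = f(1.180000, 1.074160) = 3.184874
  p ← 0.902994 + 0.12·3.184874 = 1.285179
x=1.240000, p=1.285179:
  k1 = f(1.240000, 1.285179) = 3.575161
  k2 = f(1.300000, 1.499688) = 3.970545
  p ← 1.285179 + 0.12·3.970545 = 1.761644
p(1.36) ≈ 1.7616

1.7616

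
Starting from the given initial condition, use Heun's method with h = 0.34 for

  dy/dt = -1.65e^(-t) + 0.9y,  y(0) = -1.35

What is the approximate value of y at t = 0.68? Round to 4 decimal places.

-3.6392

Heun: k1 = f(t_n, y_n); k2 = f(t_n + h, y_n + h·k1); y_{n+1} = y_n + (h/2)·(k1 + k2).
t=0.000000, y=-1.350000:
  k1 = f(0.000000, -1.350000) = -2.865000
  k2 = f(0.340000, -2.324100) = -3.266111
  y ← -1.350000 + (0.34/2)·(-2.865000 + (-3.266111)) = -2.392289
t=0.340000, y=-2.392289:
  k1 = f(0.340000, -2.392289) = -3.327481
  k2 = f(0.680000, -3.523632) = -4.007187
  y ← -2.392289 + (0.34/2)·(-3.327481 + (-4.007187)) = -3.639182
y(0.68) ≈ -3.6392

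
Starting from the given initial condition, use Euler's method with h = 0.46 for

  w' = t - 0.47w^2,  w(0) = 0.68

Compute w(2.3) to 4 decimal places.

Euler: w_{n+1} = w_n + h·f(t_n, w_n).
t=0.000000, w=0.680000: f=-0.217328 → w ← 0.680000 + 0.46·(-0.217328) = 0.580029
t=0.460000, w=0.580029: f=0.301876 → w ← 0.580029 + 0.46·0.301876 = 0.718892
t=0.920000, w=0.718892: f=0.677101 → w ← 0.718892 + 0.46·0.677101 = 1.030359
t=1.380000, w=1.030359: f=0.881030 → w ← 1.030359 + 0.46·0.881030 = 1.435632
t=1.840000, w=1.435632: f=0.871311 → w ← 1.435632 + 0.46·0.871311 = 1.836435
w(2.3) ≈ 1.8364

1.8364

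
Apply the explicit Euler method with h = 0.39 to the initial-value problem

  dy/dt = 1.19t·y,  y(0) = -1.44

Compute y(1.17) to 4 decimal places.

-2.3163

Euler: y_{n+1} = y_n + h·f(t_n, y_n).
t=0.000000, y=-1.440000: f=0.000000 → y ← -1.440000 + 0.39·0.000000 = -1.440000
t=0.390000, y=-1.440000: f=-0.668304 → y ← -1.440000 + 0.39·(-0.668304) = -1.700639
t=0.780000, y=-1.700639: f=-1.578533 → y ← -1.700639 + 0.39·(-1.578533) = -2.316266
y(1.17) ≈ -2.3163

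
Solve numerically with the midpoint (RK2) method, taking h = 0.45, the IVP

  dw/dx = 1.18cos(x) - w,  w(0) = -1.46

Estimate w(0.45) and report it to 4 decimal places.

-0.5527

Midpoint: k1 = f(x_n, w_n); k2 = f(x_n + h/2, w_n + (h/2)·k1); w_{n+1} = w_n + h·k2.
x=0.000000, w=-1.460000:
  k1 = f(0.000000, -1.460000) = 2.640000
  k2 = f(0.225000, -0.866000) = 2.016257
  w ← -1.460000 + 0.45·2.016257 = -0.552684
w(0.45) ≈ -0.5527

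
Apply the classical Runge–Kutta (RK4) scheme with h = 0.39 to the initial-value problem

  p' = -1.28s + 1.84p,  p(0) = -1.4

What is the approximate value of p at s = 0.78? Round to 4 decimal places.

RK4: k1 = f(s_n, p_n); k2 = f(s_n + h/2, p_n + (h/2)·k1); k3 = f(s_n + h/2, p_n + (h/2)·k2); k4 = f(s_n + h, p_n + h·k3); p_{n+1} = p_n + (h/6)·(k1 + 2k2 + 2k3 + k4).
s=0.000000, p=-1.400000:
  k1 = f(0.000000, -1.400000) = -2.576000
  k2 = f(0.195000, -1.902320) = -3.749869
  k3 = f(0.195000, -2.131224) = -4.171053
  k4 = f(0.390000, -3.026711) = -6.068348
  p ← -1.400000 + (0.39/6)·(k1 + 2k2 + 2k3 + k4) = -2.991602
s=0.390000, p=-2.991602:
  k1 = f(0.390000, -2.991602) = -6.003748
  k2 = f(0.585000, -4.162333) = -8.407493
  k3 = f(0.585000, -4.631064) = -9.269957
  k4 = f(0.780000, -6.606886) = -13.155070
  p ← -2.991602 + (0.39/6)·(k1 + 2k2 + 2k3 + k4) = -6.534994
p(0.78) ≈ -6.5350

-6.5350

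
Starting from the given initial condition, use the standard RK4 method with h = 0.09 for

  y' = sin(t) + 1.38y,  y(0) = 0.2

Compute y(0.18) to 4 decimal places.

RK4: k1 = f(t_n, y_n); k2 = f(t_n + h/2, y_n + (h/2)·k1); k3 = f(t_n + h/2, y_n + (h/2)·k2); k4 = f(t_n + h, y_n + h·k3); y_{n+1} = y_n + (h/6)·(k1 + 2k2 + 2k3 + k4).
t=0.000000, y=0.200000:
  k1 = f(0.000000, 0.200000) = 0.276000
  k2 = f(0.045000, 0.212420) = 0.338124
  k3 = f(0.045000, 0.215216) = 0.341982
  k4 = f(0.090000, 0.230778) = 0.408353
  y ← 0.200000 + (0.09/6)·(k1 + 2k2 + 2k3 + k4) = 0.230668
t=0.090000, y=0.230668:
  k1 = f(0.090000, 0.230668) = 0.408201
  k2 = f(0.135000, 0.249038) = 0.478262
  k3 = f(0.135000, 0.252190) = 0.482613
  k4 = f(0.180000, 0.274104) = 0.557293
  y ← 0.230668 + (0.09/6)·(k1 + 2k2 + 2k3 + k4) = 0.273977
y(0.18) ≈ 0.2740

0.2740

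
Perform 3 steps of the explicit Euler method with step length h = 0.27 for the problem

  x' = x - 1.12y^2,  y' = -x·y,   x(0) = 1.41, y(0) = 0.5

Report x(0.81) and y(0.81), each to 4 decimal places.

Euler on (x,y): x_{n+1} = x_n + h·x', y_{n+1} = y_n + h·y'.
0.000000: (1.410000, 0.500000); f=(1.130000, -0.705000) → (1.715100, 0.309650)
0.270000: (1.715100, 0.309650); f=(1.607711, -0.531081) → (2.149182, 0.166258)
0.540000: (2.149182, 0.166258); f=(2.118223, -0.357319) → (2.721102, 0.069782)
(x(0.81), y(0.81)) ≈ (2.7211, 0.0698)

2.7211, 0.0698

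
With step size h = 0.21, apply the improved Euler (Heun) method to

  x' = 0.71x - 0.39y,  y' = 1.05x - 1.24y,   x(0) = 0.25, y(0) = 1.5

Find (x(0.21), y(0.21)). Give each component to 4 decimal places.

Heun on (x,y): k1 = f(t_n, state_n); k2 = f(t_n + h, state_n + h·k1); state_{n+1} = state_n + (h/2)·(k1 + k2).
0.000000: (0.250000, 1.500000)
  k1 = (-0.407500, -1.597500)
  predictor → (0.164425, 1.164525)
  k2 = (-0.337423, -1.271365)
  → (0.171783, 1.198769)
(x(0.21), y(0.21)) ≈ (0.1718, 1.1988)

0.1718, 1.1988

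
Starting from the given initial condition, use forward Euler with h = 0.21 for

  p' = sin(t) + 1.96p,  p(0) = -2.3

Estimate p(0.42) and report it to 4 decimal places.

Euler: p_{n+1} = p_n + h·f(t_n, p_n).
t=0.000000, p=-2.300000: f=-4.508000 → p ← -2.300000 + 0.21·(-4.508000) = -3.246680
t=0.210000, p=-3.246680: f=-6.155033 → p ← -3.246680 + 0.21·(-6.155033) = -4.539237
p(0.42) ≈ -4.5392

-4.5392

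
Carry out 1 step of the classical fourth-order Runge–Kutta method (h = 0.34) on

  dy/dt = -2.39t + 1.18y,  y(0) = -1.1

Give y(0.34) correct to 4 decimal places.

RK4: k1 = f(t_n, y_n); k2 = f(t_n + h/2, y_n + (h/2)·k1); k3 = f(t_n + h/2, y_n + (h/2)·k2); k4 = f(t_n + h, y_n + h·k3); y_{n+1} = y_n + (h/6)·(k1 + 2k2 + 2k3 + k4).
t=0.000000, y=-1.100000:
  k1 = f(0.000000, -1.100000) = -1.298000
  k2 = f(0.170000, -1.320660) = -1.964679
  k3 = f(0.170000, -1.433995) = -2.098415
  k4 = f(0.340000, -1.813461) = -2.952484
  y ← -1.100000 + (0.34/6)·(k1 + 2k2 + 2k3 + k4) = -1.801345
y(0.34) ≈ -1.8013

-1.8013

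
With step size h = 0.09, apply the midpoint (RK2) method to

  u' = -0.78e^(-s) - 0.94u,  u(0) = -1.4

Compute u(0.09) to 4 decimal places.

Midpoint: k1 = f(s_n, u_n); k2 = f(s_n + h/2, u_n + (h/2)·k1); u_{n+1} = u_n + h·k2.
s=0.000000, u=-1.400000:
  k1 = f(0.000000, -1.400000) = 0.536000
  k2 = f(0.045000, -1.375880) = 0.547649
  u ← -1.400000 + 0.09·0.547649 = -1.350712
u(0.09) ≈ -1.3507

-1.3507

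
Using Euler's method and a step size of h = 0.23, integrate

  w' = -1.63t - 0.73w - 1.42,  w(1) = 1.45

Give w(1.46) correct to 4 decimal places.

Euler: w_{n+1} = w_n + h·f(t_n, w_n).
t=1.000000, w=1.450000: f=-4.108500 → w ← 1.450000 + 0.23·(-4.108500) = 0.505045
t=1.230000, w=0.505045: f=-3.793583 → w ← 0.505045 + 0.23·(-3.793583) = -0.367479
w(1.46) ≈ -0.3675

-0.3675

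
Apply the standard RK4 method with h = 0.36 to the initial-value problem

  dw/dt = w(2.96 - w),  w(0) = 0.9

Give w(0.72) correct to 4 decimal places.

2.3262

RK4: k1 = f(t_n, w_n); k2 = f(t_n + h/2, w_n + (h/2)·k1); k3 = f(t_n + h/2, w_n + (h/2)·k2); k4 = f(t_n + h, w_n + h·k3); w_{n+1} = w_n + (h/6)·(k1 + 2k2 + 2k3 + k4).
t=0.000000, w=0.900000:
  k1 = f(0.000000, 0.900000) = 1.854000
  k2 = f(0.180000, 1.233720) = 2.129746
  k3 = f(0.180000, 1.283354) = 2.151730
  k4 = f(0.360000, 1.674623) = 2.152522
  w ← 0.900000 + (0.36/6)·(k1 + 2k2 + 2k3 + k4) = 1.654169
t=0.360000, w=1.654169:
  k1 = f(0.360000, 1.654169) = 2.160065
  k2 = f(0.540000, 2.042980) = 1.873453
  k3 = f(0.540000, 1.991390) = 1.928880
  k4 = f(0.720000, 2.348565) = 1.435994
  w ← 1.654169 + (0.36/6)·(k1 + 2k2 + 2k3 + k4) = 2.326212
w(0.72) ≈ 2.3262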